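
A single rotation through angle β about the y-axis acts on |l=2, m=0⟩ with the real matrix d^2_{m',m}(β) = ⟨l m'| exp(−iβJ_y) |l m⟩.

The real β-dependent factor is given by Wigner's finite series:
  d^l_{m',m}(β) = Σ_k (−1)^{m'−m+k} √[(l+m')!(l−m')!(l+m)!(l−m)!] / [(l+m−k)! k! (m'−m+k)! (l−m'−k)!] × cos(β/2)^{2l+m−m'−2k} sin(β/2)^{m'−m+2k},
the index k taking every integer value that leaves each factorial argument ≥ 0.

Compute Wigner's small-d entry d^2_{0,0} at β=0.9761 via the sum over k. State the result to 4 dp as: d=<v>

d=-0.0292

d^2_{0,0}(β=0.9761) via Wigner's sum:
c=cos(0.9761/2)=0.883249, s=sin(0.9761/2)=0.468904; N=√[2·2·2·2]=4.000000
k: max(0,(0)−(0))=0 … min(2+(0),2−(0))=2
  k=0: (−1)^0·4.0000/(4)·0.8832^4·0.4689^0 = +0.608601
  k=1: (−1)^1·4.0000/(1)·0.8832^2·0.4689^2 = -0.686112
  k=2: (−1)^2·4.0000/(4)·0.8832^0·0.4689^4 = +0.048343
d^2_{0,0}(0.9761) = +0.608601 -0.686112 +0.048343 = -0.029168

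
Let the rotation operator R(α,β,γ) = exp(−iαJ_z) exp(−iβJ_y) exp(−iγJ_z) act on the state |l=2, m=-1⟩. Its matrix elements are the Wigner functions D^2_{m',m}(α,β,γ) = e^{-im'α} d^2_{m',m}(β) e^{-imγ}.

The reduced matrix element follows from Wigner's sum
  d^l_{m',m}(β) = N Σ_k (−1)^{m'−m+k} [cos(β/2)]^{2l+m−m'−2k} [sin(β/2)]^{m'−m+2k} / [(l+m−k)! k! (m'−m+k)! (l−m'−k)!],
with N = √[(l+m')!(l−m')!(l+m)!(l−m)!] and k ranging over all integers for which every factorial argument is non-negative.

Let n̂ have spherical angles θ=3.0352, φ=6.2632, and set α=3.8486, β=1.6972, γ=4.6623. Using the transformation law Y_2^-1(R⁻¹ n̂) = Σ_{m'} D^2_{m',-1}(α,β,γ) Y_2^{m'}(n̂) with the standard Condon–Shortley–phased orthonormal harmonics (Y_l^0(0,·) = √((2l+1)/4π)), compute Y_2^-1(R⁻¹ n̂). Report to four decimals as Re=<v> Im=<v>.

Re=-0.0043 Im=-0.0357

Need the full column D^2_{m',-1} for m'=−2..2 at α=3.8486, β=1.6972, γ=4.6623.
cos(β/2)=0.661034, sin(β/2)=0.750356
d^2_{-2,-1}: single k=1 term ⇒ +0.433480;  D = +0.424238-0.089036i
d^2_{-1,-1}: k∈[0..1] ⇒ +0.190940 -0.738080 = -0.547141;  D = +0.334128-0.433269i
d^2_{0,-1}: k∈[0..1] ⇒ -0.530903 +0.684071 = +0.153168;  D = -0.007669-0.152976i
d^2_{1,-1}: k∈[0..1] ⇒ +0.738080 -0.317007 = +0.421073;  D = +0.289199+0.306050i
d^2_{2,-1}: single k=0 term ⇒ -0.558542;  D = +0.555366+0.059479i
Y_2^{m'}(θ=3.0352,φ=6.2632) and Σ D·Y over m':
  (+0.4242-0.0890i)·(+0.0044+0.0002i)  (+0.3341-0.4333i)·(-0.0816-0.0016i)  (-0.0077-0.1530i)·(+0.6201+0.0000i)  (+0.2892+0.3061i)·(+0.0816-0.0016i)  (+0.5554+0.0595i)·(+0.0044-0.0002i)
Y_2^-1(R⁻¹ n̂) = -0.004338-0.035733i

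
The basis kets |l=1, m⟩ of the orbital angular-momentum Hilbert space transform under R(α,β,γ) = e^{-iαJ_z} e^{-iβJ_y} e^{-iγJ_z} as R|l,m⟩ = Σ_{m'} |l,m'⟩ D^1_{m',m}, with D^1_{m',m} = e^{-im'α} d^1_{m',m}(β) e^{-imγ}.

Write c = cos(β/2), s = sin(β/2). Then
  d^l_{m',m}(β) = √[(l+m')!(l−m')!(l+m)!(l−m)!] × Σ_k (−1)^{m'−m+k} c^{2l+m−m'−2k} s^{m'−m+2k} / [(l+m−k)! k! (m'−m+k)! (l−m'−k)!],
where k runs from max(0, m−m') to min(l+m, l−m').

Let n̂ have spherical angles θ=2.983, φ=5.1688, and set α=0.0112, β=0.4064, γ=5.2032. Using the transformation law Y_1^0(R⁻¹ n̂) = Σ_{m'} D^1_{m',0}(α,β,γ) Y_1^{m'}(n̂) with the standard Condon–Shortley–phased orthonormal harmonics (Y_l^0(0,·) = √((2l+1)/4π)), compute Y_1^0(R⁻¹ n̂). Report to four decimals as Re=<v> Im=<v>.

Re=-0.4300 Im=0.0000

Need the full column D^1_{m',0} for m'=−1..1 at α=0.0112, β=0.4064, γ=5.2032.
cos(β/2)=0.979426, sin(β/2)=0.201805
d^1_{-1,0}: single k=1 term ⇒ +0.279523;  D = +0.279505+0.003131i
d^1_{0,0}: k∈[0..1] ⇒ +0.959275 -0.040725 = +0.918550;  D = +0.918550+0.000000i
d^1_{1,0}: single k=0 term ⇒ -0.279523;  D = -0.279505+0.003131i
Y_1^{m'}(θ=2.983,φ=5.1688) and Σ D·Y over m':
  (+0.2795+0.0031i)·(+0.0240+0.0490i)  (+0.9185+0.0000i)·(-0.4825+0.0000i)  (-0.2795+0.0031i)·(-0.0240+0.0490i)
Y_1^0(R⁻¹ n̂) = -0.430037+0.000000i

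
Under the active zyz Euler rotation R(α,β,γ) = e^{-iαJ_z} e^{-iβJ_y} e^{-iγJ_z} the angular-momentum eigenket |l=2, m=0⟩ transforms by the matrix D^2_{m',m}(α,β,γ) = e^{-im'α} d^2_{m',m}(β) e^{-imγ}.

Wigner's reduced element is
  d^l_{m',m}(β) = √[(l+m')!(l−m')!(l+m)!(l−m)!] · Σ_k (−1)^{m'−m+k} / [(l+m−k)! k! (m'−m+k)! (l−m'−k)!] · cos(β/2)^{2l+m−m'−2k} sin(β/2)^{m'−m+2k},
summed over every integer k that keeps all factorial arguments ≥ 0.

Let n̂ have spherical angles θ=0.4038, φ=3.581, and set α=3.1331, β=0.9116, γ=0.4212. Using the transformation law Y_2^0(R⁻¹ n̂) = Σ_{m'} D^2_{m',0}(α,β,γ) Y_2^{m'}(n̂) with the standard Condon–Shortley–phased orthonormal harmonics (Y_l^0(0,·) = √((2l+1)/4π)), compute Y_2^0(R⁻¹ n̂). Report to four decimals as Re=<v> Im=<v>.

Need the full column D^2_{m',0} for m'=−2..2 at α=3.1331, β=0.9116, γ=0.4212.
cos(β/2)=0.897909, sin(β/2)=0.440181
d^2_{-2,0}: single k=2 term ⇒ +0.382651;  D = +0.382596-0.006499i
d^2_{-1,0}: k∈[1..2] ⇒ +0.780556 -0.187586 = +0.592969;  D = -0.592948+0.005036i
d^2_{0,0}: k∈[0..2] ⇒ +0.650024 -0.624866 +0.037543 = +0.062701;  D = +0.062701+0.000000i
d^2_{1,0}: k∈[0..1] ⇒ -0.780556 +0.187586 = -0.592969;  D = +0.592948+0.005036i
d^2_{2,0}: single k=0 term ⇒ +0.382651;  D = +0.382596+0.006499i
Y_2^{m'}(θ=0.4038,φ=3.581) and Σ D·Y over m':
  (+0.3826-0.0065i)·(+0.0381-0.0459i)  (-0.5929+0.0050i)·(-0.2526+0.1187i)  (+0.0627+0.0000i)·(+0.4847+0.0000i)  (+0.5929+0.0050i)·(+0.2526+0.1187i)  (+0.3826+0.0065i)·(+0.0381+0.0459i)
Y_2^0(R⁻¹ n̂) = +0.357292-0.000000i

Re=0.3573 Im=0.0000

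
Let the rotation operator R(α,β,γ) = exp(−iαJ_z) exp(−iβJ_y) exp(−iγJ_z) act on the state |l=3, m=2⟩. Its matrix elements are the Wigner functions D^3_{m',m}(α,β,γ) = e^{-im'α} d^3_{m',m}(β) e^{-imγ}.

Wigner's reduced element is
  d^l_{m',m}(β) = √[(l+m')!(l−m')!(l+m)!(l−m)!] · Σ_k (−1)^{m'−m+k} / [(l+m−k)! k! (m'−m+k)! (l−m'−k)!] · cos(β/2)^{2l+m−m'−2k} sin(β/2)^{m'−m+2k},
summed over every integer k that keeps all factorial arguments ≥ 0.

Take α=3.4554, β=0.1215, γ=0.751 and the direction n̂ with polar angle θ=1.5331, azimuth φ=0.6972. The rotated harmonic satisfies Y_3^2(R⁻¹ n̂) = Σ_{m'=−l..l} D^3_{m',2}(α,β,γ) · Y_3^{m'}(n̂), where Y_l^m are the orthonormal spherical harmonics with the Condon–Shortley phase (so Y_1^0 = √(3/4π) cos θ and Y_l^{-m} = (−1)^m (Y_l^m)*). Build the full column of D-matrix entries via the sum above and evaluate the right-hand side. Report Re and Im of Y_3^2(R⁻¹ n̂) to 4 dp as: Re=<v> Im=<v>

Need the full column D^3_{m',2} for m'=−3..3 at α=3.4554, β=0.1215, γ=0.751.
cos(β/2)=0.998155, sin(β/2)=0.060713
d^3_{-3,2}: single k=5 term ⇒ +0.000002;  D = -0.000002+0.000001i
d^3_{-2,2}: k∈[4..5] ⇒ +0.000068 -0.000000 = +0.000068;  D = +0.000043-0.000052i
d^3_{-1,2}: k∈[3..4] ⇒ +0.001408 -0.000003 = +0.001405;  D = -0.000525+0.001303i
d^3_{0,2}: k∈[2..3] ⇒ +0.020041 -0.000074 = +0.019966;  D = +0.001373-0.019919i
d^3_{1,2}: k∈[1..2] ⇒ +0.190226 -0.001408 = +0.188818;  D = +0.045801+0.183179i
d^3_{2,2}: k∈[0..1] ⇒ +0.988983 -0.018295 = +0.970688;  D = -0.514644-0.823029i
d^3_{3,2}: single k=0 term ⇒ -0.147348;  D = -0.112872-0.094718i
Y_3^{m'}(θ=1.5331,φ=0.6972) and Σ D·Y over m':
  (-0.0000+0.0000i)·(-0.2072-0.3611i)  (+0.0000-0.0001i)·(+0.0067-0.0379i)  (-0.0005+0.0013i)·(-0.2458+0.2059i)  (+0.0014-0.0199i)·(-0.0421+0.0000i)  (+0.0458+0.1832i)·(+0.2458+0.2059i)  (-0.5146-0.8230i)·(+0.0067+0.0379i)  (-0.1129-0.0947i)·(+0.2072-0.3611i)
Y_3^2(R⁻¹ n̂) = -0.056551+0.050968i

Re=-0.0566 Im=0.0510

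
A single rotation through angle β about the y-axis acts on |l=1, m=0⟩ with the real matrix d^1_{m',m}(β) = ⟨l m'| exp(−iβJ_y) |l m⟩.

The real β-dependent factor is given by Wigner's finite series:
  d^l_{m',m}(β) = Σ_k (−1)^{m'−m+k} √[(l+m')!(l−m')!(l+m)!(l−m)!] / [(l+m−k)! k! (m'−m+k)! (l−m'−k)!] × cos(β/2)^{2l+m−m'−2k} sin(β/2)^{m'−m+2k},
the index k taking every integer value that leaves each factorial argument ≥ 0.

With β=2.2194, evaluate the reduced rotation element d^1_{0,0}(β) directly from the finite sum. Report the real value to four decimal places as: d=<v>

d^1_{0,0}(β=2.2194) via Wigner's sum:
With c≡cos(β/2)=0.444930 and s≡sin(β/2)=0.895565, N=[1·1·1·1]^{1/2}=1.000000
k∈{0,1} keeps every argument non-negative
  k=0: (−1)^0·1.0000/(1)·0.4449^2·0.8956^0 = +0.197963
  k=1: (−1)^1·1.0000/(1)·0.4449^0·0.8956^2 = -0.802037
d^1_{0,0}(2.2194) = +0.197963 -0.802037 = -0.604074

d=-0.6041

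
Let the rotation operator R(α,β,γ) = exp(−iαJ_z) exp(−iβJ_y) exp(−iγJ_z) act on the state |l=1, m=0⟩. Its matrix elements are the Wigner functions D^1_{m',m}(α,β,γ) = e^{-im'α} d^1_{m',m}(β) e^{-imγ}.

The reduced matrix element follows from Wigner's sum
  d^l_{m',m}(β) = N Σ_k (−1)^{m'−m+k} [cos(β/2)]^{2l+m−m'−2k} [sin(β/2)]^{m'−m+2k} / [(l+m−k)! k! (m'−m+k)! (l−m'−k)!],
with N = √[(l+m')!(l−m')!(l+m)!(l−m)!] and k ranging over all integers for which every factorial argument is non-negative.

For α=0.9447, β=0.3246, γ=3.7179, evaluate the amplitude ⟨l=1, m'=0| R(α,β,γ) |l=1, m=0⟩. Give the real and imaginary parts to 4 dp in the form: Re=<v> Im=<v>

Re=0.9478 Im=0.0000

D^1_{0,0}(0.9447,0.3246,3.7179) = e^{-i·0·0.9447}·d^1_{0,0}(0.3246)·e^{-i·0·3.7179}. Compute d first:
With c≡cos(β/2)=0.986858 and s≡sin(β/2)=0.161588, N=[1·1·1·1]^{1/2}=1.000000
The bounds max(0,m−m')=0 and min(l+m,l−m')=1 give 2 terms
  k=0: (−1)^0·1.0000/(1)·0.9869^2·0.1616^0 = +0.973889
  k=1: (−1)^1·1.0000/(1)·0.9869^0·0.1616^2 = -0.026111
d^1_{0,0}(0.3246) = +0.973889 -0.026111 = +0.947778
Phases: e^{-i·(0)·0.9447}=+1.000000+0.000000i, e^{-i·(0)·3.7179}=+1.000000+0.000000i ⇒ D=+0.947778+0.000000i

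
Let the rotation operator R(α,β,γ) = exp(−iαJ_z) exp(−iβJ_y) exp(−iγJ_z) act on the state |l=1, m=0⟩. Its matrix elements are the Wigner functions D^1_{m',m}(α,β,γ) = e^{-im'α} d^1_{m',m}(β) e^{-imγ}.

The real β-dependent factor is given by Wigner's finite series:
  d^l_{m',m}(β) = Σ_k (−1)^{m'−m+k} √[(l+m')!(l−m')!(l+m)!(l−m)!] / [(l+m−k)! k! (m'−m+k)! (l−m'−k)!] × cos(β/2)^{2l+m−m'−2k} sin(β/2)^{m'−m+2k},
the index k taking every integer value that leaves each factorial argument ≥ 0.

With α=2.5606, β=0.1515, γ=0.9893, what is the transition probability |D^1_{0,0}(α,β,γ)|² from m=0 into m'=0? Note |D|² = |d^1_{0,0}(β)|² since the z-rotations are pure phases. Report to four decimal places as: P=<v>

D^1_{0,0}(2.5606,0.1515,0.9893) = e^{-i·0·2.5606}·d^1_{0,0}(0.1515)·e^{-i·0·0.9893}. Compute d first:
Half-angle: c=0.997132, s=0.075678. N=√(1·1·1·1)=1.000000
Admissible k: 0..1 (factorial args all ≥0)
  k=0: (−1)^0·1.0000/(1)·0.9971^2·0.0757^0 = +0.994273
  k=1: (−1)^1·1.0000/(1)·0.9971^0·0.0757^2 = -0.005727
d^1_{0,0}(0.1515) = +0.994273 -0.005727 = +0.988546
|D^1_{0,0}|² = |d^1_{0,0}(β)|² = (+0.988546)² = 0.977223 (the z-rotation phases have unit modulus)

P=0.9772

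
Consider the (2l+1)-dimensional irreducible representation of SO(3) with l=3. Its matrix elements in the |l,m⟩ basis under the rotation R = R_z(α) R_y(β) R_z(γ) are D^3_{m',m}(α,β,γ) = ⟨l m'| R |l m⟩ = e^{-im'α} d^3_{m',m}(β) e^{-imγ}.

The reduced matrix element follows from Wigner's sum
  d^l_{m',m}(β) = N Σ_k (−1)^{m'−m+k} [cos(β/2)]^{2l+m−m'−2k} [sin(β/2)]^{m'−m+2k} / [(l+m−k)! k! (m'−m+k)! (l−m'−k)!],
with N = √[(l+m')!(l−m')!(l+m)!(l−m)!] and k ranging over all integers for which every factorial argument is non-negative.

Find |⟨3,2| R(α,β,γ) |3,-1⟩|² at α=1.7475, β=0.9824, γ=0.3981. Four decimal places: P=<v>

P=0.1520

Split into d^3_{2,-1}(β=0.9824) × two z-phases.
Half-angle: c=0.881767, s=0.471684. N=√(120·1·2·24)=75.894664
The bounds max(0,m−m')=0 and min(l+m,l−m')=1 give 2 terms
  k=0: (−1)^3·75.8947/(12)·0.8818^3·0.4717^3 = -0.455037
  k=1: (−1)^4·75.8947/(24)·0.8818^1·0.4717^5 = +0.065105
d^3_{2,-1}(0.9824) = -0.455037 +0.065105 = -0.389932
|D^3_{2,-1}|² = |d^3_{2,-1}(β)|² = (-0.389932)² = 0.152047 (the z-rotation phases have unit modulus)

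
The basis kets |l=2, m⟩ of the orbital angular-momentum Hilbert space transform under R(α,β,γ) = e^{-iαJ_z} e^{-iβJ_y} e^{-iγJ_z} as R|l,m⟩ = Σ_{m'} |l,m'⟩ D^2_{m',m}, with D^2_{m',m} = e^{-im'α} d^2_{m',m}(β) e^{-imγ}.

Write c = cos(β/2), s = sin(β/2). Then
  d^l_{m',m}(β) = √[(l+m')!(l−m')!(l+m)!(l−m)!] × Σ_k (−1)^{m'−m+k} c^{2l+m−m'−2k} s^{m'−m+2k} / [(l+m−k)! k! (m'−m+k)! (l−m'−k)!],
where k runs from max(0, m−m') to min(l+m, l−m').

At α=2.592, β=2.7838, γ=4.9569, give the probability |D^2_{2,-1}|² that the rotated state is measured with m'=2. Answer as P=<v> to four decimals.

P=0.1150

Split into d^2_{2,-1}(β=2.7838) × two z-phases.
With c≡cos(β/2)=0.177944 and s≡sin(β/2)=0.984041, N=[24·1·1·6]^{1/2}=12.000000
The bounds max(0,m−m')=0 and min(l+m,l−m')=0 give 1 term
  k=0: (−1)^3·12.0000/(6)·0.1779^1·0.9840^3 = -0.339119
d^2_{2,-1}(2.7838) = -0.339119
|D^2_{2,-1}|² = |d^2_{2,-1}(β)|² = (-0.339119)² = 0.115001 (the z-rotation phases have unit modulus)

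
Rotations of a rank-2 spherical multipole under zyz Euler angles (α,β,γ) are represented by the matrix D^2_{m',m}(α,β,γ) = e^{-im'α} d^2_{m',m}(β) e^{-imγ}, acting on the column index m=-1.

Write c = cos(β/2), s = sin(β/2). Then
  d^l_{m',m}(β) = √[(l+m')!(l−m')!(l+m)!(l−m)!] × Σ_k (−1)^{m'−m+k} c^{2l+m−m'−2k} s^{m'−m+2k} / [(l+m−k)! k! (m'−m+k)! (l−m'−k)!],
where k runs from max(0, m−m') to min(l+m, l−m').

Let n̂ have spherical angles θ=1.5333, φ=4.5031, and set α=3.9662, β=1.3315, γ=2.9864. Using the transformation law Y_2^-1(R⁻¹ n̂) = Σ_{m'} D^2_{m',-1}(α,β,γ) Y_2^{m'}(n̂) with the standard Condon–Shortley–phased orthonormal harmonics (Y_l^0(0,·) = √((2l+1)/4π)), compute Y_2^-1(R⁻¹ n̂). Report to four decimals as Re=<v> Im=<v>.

Re=-0.0561 Im=0.3457

Need the full column D^2_{m',-1} for m'=−2..2 at α=3.9662, β=1.3315, γ=2.9864.
cos(β/2)=0.786454, sin(β/2)=0.617649
d^2_{-2,-1}: single k=1 term ⇒ +0.600885;  D = -0.046087-0.599115i
d^2_{-1,-1}: k∈[0..1] ⇒ +0.382554 -0.707866 = -0.325312;  D = -0.255105-0.201865i
d^2_{0,-1}: k∈[0..1] ⇒ -0.735931 +0.453915 = -0.282016;  D = +0.278627-0.043591i
d^2_{1,-1}: k∈[0..1] ⇒ +0.707866 -0.145535 = +0.562331;  D = +0.313325-0.466952i
d^2_{2,-1}: single k=0 term ⇒ -0.370620;  D = -0.085796-0.360553i
Y_2^{m'}(θ=1.5333,φ=4.5031) and Σ D·Y over m':
  (-0.0461-0.5991i)·(-0.3524-0.1568i)  (-0.2551-0.2019i)·(-0.0060+0.0283i)  (+0.2786-0.0436i)·(-0.3141+0.0000i)  (+0.3133-0.4670i)·(+0.0060+0.0283i)  (-0.0858-0.3606i)·(-0.3524+0.1568i)
Y_2^-1(R⁻¹ n̂) = -0.056078+0.345735i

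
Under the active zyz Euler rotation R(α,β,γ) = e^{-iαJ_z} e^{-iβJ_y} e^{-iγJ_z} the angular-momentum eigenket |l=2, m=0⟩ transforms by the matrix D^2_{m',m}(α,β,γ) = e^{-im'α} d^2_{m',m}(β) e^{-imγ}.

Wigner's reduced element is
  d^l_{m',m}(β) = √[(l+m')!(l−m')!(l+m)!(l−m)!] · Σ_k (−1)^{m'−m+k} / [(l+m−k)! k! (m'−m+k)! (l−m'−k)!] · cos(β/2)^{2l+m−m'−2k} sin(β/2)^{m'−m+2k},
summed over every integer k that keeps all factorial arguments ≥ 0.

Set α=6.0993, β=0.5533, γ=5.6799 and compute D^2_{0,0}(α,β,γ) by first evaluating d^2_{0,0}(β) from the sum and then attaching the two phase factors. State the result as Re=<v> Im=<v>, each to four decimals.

D^2_{0,0}(6.0993,0.5533,5.6799) = e^{-i·0·6.0993}·d^2_{0,0}(0.5533)·e^{-i·0·5.6799}. Compute d first:
With c≡cos(β/2)=0.961976 and s≡sin(β/2)=0.273135, N=[2·2·2·2]^{1/2}=4.000000
k: max(0,(0)−(0))=0 … min(2+(0),2−(0))=2
  k=0: (−1)^0·4.0000/(4)·0.9620^4·0.2731^0 = +0.856361
  k=1: (−1)^1·4.0000/(1)·0.9620^2·0.2731^2 = -0.276148
  k=2: (−1)^2·4.0000/(4)·0.9620^0·0.2731^4 = +0.005566
d^2_{0,0}(0.5533) = +0.856361 -0.276148 +0.005566 = +0.585778
Attach z-rotation phases: D = e^{-i(0)(6.0993)}·(+0.585778)·e^{-i(0)(5.6799)} = +0.585778+0.000000i

Re=0.5858 Im=0.0000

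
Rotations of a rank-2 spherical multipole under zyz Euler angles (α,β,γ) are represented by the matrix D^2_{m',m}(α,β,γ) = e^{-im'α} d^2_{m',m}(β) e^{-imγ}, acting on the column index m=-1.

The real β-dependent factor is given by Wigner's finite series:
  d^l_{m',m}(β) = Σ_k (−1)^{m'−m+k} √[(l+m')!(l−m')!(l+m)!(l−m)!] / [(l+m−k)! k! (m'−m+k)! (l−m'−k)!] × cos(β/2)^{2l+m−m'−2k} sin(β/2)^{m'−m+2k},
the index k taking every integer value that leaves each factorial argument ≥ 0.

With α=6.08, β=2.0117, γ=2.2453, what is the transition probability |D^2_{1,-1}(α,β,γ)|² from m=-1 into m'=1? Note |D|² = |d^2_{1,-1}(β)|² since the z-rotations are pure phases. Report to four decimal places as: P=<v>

P=0.0109

D^2_{1,-1}(6.08,2.0117,2.2453) = e^{-i·1·6.08}·d^2_{1,-1}(2.0117)·e^{-i·-1·2.2453}. Compute d first:
c=cos(2.0117/2)=0.535370, s=sin(2.0117/2)=0.844617; N=√[6·1·1·6]=6.000000
k∈{0,1} keeps every argument non-negative
  k=0: (−1)^2·6.0000/(2)·0.5354^2·0.8446^2 = +0.613409
  k=1: (−1)^3·6.0000/(6)·0.5354^0·0.8446^4 = -0.508909
d^2_{1,-1}(2.0117) = +0.613409 -0.508909 = +0.104500
|D^2_{1,-1}|² = |d^2_{1,-1}(β)|² = (+0.104500)² = 0.010920 (the z-rotation phases have unit modulus)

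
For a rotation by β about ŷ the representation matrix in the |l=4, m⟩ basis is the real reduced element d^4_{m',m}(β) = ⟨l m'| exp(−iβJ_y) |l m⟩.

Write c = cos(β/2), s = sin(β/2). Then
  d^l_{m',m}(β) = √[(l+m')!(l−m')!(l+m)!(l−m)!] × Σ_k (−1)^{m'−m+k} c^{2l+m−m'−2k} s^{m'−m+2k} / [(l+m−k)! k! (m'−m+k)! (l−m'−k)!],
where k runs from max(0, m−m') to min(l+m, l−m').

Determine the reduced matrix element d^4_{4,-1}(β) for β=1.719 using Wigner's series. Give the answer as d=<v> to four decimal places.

d^4_{4,-1}(β=1.719) via Wigner's sum:
With c≡cos(β/2)=0.652816 and s≡sin(β/2)=0.757516, N=[40320·1·6·120]^{1/2}=5387.986637
k: max(0,(-1)−(4))=0 … min(4+(-1),4−(4))=0
  k=0: (−1)^5·5387.9866/(720)·0.6528^3·0.7575^5 = -0.519310
d^4_{4,-1}(1.719) = -0.519310

d=-0.5193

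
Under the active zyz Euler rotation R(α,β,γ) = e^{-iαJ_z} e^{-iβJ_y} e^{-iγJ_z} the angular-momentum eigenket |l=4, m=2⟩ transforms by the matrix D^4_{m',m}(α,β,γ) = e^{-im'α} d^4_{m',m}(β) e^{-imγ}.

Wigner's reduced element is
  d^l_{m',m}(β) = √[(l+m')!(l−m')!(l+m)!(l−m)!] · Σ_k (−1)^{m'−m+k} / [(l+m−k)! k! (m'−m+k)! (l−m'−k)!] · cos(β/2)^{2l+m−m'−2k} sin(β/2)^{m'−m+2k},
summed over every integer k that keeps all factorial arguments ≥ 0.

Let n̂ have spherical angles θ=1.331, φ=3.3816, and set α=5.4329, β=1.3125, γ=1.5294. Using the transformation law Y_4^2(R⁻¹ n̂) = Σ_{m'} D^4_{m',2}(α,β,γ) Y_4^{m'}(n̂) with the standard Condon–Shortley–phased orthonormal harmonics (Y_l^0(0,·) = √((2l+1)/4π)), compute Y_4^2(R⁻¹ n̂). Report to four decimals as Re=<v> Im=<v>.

Need the full column D^4_{m',2} for m'=−4..4 at α=5.4329, β=1.3125, γ=1.5294.
cos(β/2)=0.792286, sin(β/2)=0.610150
d^4_{-4,2}: single k=6 term ⇒ +0.171381;  D = +0.168711-0.030135i
d^4_{-3,2}: k∈[5..6] ⇒ +0.472079 -0.093326 = +0.378753;  D = +0.296043+0.236246i
d^4_{-2,2}: k∈[4..6] ⇒ +0.819154 -0.388656 +0.019208 = +0.449707;  D = +0.021120+0.449211i
d^4_{-1,2}: k∈[3..5] ⇒ +1.002847 -0.892145 +0.105822 = +0.216524;  D = -0.155822+0.150340i
d^4_{0,2}: k∈[2..4] ⇒ +0.873546 -1.381543 +0.307259 = -0.200737;  D = +0.200049+0.016601i
d^4_{1,2}: k∈[1..3] ⇒ +0.507278 -1.504270 +0.594763 = -0.402229;  D = +0.239472+0.323173i
d^4_{2,2}: k∈[0..2] ⇒ +0.155258 -1.104959 +0.819154 = -0.130546;  D = -0.027541+0.127608i
d^4_{3,2}: k∈[0..1] ⇒ -0.447377 +0.795985 = +0.348607;  D = +0.304595-0.169556i
d^4_{4,2}: single k=0 term ⇒ +0.487241;  D = +0.458967+0.163564i
Y_4^{m'}(θ=1.331,φ=3.3816) and Σ D·Y over m':
  (+0.1687-0.0301i)·(+0.2260-0.3228i)  (+0.2960+0.2362i)·(-0.2049+0.1797i)  (+0.0211+0.4492i)·(-0.1694+0.0882i)  (-0.1558+0.1503i)·(+0.2762-0.0676i)  (+0.2000+0.0166i)·(+0.1501+0.0000i)  (+0.2395+0.3232i)·(-0.2762-0.0676i)  (-0.0275+0.1276i)·(-0.1694-0.0882i)  (+0.3046-0.1696i)·(+0.2049+0.1797i)  (+0.4590+0.1636i)·(+0.2260+0.3228i)
Y_4^2(R⁻¹ n̂) = -0.005339+0.004297i

Re=-0.0053 Im=0.0043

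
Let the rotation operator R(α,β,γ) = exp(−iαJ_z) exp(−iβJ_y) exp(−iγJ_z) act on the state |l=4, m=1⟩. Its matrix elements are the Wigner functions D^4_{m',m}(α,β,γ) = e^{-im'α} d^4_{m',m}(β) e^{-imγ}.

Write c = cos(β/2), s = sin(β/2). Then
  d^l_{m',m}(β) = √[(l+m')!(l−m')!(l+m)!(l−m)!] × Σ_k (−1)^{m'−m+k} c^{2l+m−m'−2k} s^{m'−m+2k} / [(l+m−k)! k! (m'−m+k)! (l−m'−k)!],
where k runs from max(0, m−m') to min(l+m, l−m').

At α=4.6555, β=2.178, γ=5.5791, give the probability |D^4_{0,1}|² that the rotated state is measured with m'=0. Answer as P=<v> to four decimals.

P=0.0357

Split into d^4_{0,1}(β=2.178) × two z-phases.
Half-angle: c=0.463372, s=0.886164. N=√(24·24·120·6)=643.987578
k: max(0,(1)−(0))=1 … min(4+(1),4−(0))=4
  k=1: (−1)^0·643.9876/(144)·0.4634^7·0.8862^1 = +0.018178
  k=2: (−1)^1·643.9876/(24)·0.4634^5·0.8862^3 = -0.398893
  k=3: (−1)^2·643.9876/(24)·0.4634^3·0.8862^5 = +1.458900
  k=4: (−1)^3·643.9876/(144)·0.4634^1·0.8862^7 = -0.889290
d^4_{0,1}(2.178) = +0.018178 -0.398893 +1.458900 -0.889290 = +0.188895
|D^4_{0,1}|² = |d^4_{0,1}(β)|² = (+0.188895)² = 0.035681 (the z-rotation phases have unit modulus)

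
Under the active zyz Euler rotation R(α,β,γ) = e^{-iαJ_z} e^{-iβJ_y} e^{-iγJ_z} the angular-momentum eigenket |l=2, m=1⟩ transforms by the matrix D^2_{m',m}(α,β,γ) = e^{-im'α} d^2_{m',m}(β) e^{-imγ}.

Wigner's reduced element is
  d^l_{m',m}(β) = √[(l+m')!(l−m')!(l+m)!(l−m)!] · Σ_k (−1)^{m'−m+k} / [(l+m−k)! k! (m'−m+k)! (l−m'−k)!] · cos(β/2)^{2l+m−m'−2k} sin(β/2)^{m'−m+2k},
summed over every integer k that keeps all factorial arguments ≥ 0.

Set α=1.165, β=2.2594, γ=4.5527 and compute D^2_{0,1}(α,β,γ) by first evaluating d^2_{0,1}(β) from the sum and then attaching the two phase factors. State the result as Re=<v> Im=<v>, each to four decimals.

Re=0.0956 Im=-0.5933

D^2_{0,1}(1.165,2.2594,4.5527) = e^{-i·0·1.165}·d^2_{0,1}(2.2594)·e^{-i·1·4.5527}. Compute d first:
c=cos(2.2594/2)=0.426931, s=sin(2.2594/2)=0.904284; N=√[2·2·6·1]=4.898979
Admissible k: 1..2 (factorial args all ≥0)
  k=1: (−1)^0·4.8990/(2)·0.4269^3·0.9043^1 = +0.172367
  k=2: (−1)^1·4.8990/(2)·0.4269^1·0.9043^3 = -0.773300
d^2_{0,1}(2.2594) = +0.172367 -0.773300 = -0.600933
Phases: e^{-i·(0)·1.165}=+1.000000+0.000000i, e^{-i·(1)·4.5527}=-0.159011+0.987277i ⇒ D=+0.095555-0.593288i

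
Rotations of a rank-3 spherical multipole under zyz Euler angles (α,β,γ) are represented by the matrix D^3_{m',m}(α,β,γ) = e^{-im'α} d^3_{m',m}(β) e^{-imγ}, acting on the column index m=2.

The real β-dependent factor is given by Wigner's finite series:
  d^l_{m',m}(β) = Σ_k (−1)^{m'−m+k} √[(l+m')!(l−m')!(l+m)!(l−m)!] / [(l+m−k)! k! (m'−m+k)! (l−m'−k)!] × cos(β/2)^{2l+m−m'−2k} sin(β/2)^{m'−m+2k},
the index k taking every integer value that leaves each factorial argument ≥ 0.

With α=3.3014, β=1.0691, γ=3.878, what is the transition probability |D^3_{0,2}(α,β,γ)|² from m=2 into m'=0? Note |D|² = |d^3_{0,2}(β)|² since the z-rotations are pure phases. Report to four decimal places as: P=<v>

Split into d^3_{0,2}(β=1.0691) × two z-phases.
With c≡cos(β/2)=0.860498 and s≡sin(β/2)=0.509454, N=[6·6·120·1]^{1/2}=65.726707
k∈{2,3} keeps every argument non-negative
  k=2: (−1)^0·65.7267/(12)·0.8605^4·0.5095^2 = +0.779417
  k=3: (−1)^1·65.7267/(12)·0.8605^2·0.5095^4 = -0.273199
d^3_{0,2}(1.0691) = +0.779417 -0.273199 = +0.506217
|D^3_{0,2}|² = |d^3_{0,2}(β)|² = (+0.506217)² = 0.256256 (the z-rotation phases have unit modulus)

P=0.2563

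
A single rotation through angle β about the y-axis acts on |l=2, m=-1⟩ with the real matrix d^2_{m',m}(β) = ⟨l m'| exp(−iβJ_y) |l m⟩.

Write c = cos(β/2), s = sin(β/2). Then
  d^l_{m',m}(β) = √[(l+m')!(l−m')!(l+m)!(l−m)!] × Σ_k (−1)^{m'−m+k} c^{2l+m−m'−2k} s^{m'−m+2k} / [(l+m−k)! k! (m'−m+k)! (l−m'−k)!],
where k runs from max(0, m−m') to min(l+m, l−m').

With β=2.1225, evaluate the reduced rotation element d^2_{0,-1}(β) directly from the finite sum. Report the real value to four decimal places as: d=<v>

d^2_{0,-1}(β=2.1225) via Wigner's sum:
c=cos(2.1225/2)=0.487781, s=sin(2.1225/2)=0.872966; N=√[2·2·1·6]=4.898979
k∈{0,1} keeps every argument non-negative
  k=0: (−1)^1·4.8990/(2)·0.4878^3·0.8730^1 = -0.248169
  k=1: (−1)^2·4.8990/(2)·0.4878^1·0.8730^3 = +0.794864
d^2_{0,-1}(2.1225) = -0.248169 +0.794864 = +0.546694

d=0.5467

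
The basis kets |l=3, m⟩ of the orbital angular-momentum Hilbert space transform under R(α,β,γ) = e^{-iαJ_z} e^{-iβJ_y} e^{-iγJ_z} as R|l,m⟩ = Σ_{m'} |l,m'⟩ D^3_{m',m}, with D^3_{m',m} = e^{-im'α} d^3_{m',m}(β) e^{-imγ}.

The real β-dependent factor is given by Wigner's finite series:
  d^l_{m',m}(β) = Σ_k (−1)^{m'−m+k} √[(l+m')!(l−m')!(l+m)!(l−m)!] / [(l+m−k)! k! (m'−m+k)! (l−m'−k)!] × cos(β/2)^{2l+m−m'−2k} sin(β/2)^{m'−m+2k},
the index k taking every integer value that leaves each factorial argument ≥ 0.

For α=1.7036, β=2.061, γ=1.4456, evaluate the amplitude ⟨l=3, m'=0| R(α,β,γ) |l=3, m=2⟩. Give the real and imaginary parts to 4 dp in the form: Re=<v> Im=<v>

First d^3_{0,2}(β=2.061), then the phase factors e^{-i(0)α} and e^{-i(2)γ}:
Half-angle: c=0.514390, s=0.857556. N=√(6·6·120·1)=65.726707
k: max(0,(2)−(0))=2 … min(3+(2),3−(0))=3
  k=2: (−1)^0·65.7267/(12)·0.5144^4·0.8576^2 = +0.282005
  k=3: (−1)^1·65.7267/(12)·0.5144^2·0.8576^4 = -0.783784
d^3_{0,2}(2.061) = +0.282005 -0.783784 = -0.501779
Attach z-rotation phases: D = e^{-i(0)(1.7036)}·(-0.501779)·e^{-i(2)(1.4456)} = +0.486131+0.124333i

Re=0.4861 Im=0.1243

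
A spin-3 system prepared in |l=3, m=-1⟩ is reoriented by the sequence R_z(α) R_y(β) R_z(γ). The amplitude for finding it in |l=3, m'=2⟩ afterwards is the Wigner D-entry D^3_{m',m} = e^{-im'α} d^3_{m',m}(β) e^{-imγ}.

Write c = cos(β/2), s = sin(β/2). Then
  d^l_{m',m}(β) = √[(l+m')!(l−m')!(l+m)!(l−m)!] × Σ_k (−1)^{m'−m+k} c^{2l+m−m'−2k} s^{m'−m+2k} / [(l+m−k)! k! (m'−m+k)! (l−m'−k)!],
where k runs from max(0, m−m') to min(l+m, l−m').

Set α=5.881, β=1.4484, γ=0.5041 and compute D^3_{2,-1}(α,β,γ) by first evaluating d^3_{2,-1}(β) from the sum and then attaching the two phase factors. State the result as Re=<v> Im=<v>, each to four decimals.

Split into d^3_{2,-1}(β=1.4484) × two z-phases.
With c≡cos(β/2)=0.749030 and s≡sin(β/2)=0.662536, N=[120·1·2·24]^{1/2}=75.894664
k∈{0,1} keeps every argument non-negative
  k=0: (−1)^3·75.8947/(12)·0.7490^3·0.6625^3 = -0.772959
  k=1: (−1)^4·75.8947/(24)·0.7490^1·0.6625^5 = +0.302376
d^3_{2,-1}(1.4484) = -0.772959 +0.302376 = -0.470582
Phases: e^{-i·(2)·5.881}=+0.693565+0.720394i, e^{-i·(-1)·0.5041}=+0.875610+0.483020i ⇒ D=-0.122035-0.454484i

Re=-0.1220 Im=-0.4545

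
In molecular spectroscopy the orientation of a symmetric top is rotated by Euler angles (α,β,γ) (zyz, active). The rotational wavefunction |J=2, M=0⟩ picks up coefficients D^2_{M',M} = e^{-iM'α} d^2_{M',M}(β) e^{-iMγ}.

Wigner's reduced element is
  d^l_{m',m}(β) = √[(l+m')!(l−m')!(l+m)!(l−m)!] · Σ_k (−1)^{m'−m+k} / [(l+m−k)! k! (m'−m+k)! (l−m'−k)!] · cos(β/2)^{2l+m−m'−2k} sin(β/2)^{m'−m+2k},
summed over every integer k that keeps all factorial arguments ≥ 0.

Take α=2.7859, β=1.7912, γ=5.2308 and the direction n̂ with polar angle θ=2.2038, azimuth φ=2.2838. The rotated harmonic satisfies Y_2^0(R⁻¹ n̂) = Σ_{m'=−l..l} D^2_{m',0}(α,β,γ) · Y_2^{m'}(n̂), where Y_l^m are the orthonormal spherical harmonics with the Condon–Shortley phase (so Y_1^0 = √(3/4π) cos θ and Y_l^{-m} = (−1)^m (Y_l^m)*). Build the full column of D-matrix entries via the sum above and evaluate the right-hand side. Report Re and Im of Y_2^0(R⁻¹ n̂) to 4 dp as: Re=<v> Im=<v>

Re=0.3192 Im=0.0000

Need the full column D^2_{m',0} for m'=−2..2 at α=2.7859, β=1.7912, γ=5.2308.
cos(β/2)=0.625051, sin(β/2)=0.780584
d^2_{-2,0}: single k=2 term ⇒ +0.583103;  D = +0.441676-0.380699i
d^2_{-1,0}: k∈[1..2] ⇒ +0.466918 -0.728199 = -0.261281;  D = +0.244926-0.090988i
d^2_{0,0}: k∈[0..2] ⇒ +0.152637 -0.952204 +0.371261 = -0.428306;  D = -0.428306+0.000000i
d^2_{1,0}: k∈[0..1] ⇒ -0.466918 +0.728199 = +0.261281;  D = -0.244926-0.090988i
d^2_{2,0}: single k=0 term ⇒ +0.583103;  D = +0.441676+0.380699i
Y_2^{m'}(θ=2.2038,φ=2.2838) and Σ D·Y over m':
  (+0.4417-0.3807i)·(-0.0362+0.2485i)  (+0.2449-0.0910i)·(+0.2410+0.2787i)  (-0.4283+0.0000i)·(+0.0157+0.0000i)  (-0.2449-0.0910i)·(-0.2410+0.2787i)  (+0.4417+0.3807i)·(-0.0362-0.2485i)
Y_2^0(R⁻¹ n̂) = +0.319228+0.000000i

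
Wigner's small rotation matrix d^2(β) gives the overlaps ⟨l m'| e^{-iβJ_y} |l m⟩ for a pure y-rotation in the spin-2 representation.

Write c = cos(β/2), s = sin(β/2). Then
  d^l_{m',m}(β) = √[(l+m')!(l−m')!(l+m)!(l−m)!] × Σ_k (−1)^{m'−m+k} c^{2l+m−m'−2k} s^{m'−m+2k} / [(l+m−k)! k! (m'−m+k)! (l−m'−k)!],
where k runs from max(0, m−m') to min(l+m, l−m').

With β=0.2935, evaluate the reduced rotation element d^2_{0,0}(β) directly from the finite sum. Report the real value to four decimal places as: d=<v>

d=0.8745

d^2_{0,0}(β=0.2935) via Wigner's sum:
Half-angle: c=0.989252, s=0.146224. N=√(2·2·2·2)=4.000000
k: max(0,(0)−(0))=0 … min(2+(0),2−(0))=2
  k=0: (−1)^0·4.0000/(4)·0.9893^4·0.1462^0 = +0.957694
  k=1: (−1)^1·4.0000/(1)·0.9893^2·0.1462^2 = -0.083697
  k=2: (−1)^2·4.0000/(4)·0.9893^0·0.1462^4 = +0.000457
d^2_{0,0}(0.2935) = +0.957694 -0.083697 +0.000457 = +0.874455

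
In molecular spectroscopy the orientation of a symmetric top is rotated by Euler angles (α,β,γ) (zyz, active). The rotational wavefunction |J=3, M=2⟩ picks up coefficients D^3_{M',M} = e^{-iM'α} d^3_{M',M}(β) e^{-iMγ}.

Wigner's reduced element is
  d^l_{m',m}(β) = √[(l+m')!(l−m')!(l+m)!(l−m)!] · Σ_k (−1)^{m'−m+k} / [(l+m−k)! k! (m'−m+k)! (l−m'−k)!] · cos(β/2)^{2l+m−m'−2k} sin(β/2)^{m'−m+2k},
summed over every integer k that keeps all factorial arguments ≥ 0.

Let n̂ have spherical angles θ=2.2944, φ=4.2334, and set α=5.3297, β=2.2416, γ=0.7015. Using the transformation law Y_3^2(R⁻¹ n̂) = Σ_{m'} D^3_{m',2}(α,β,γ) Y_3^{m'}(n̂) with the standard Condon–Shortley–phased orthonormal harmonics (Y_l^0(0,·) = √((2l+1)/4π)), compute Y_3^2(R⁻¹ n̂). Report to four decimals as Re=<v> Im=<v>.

Re=-0.3200 Im=0.1930

Need the full column D^3_{m',2} for m'=−3..3 at α=5.3297, β=2.2416, γ=0.7015.
cos(β/2)=0.434962, sin(β/2)=0.900449
d^3_{-3,2}: single k=5 term ⇒ +0.630699;  D = -0.273726+0.568203i
d^3_{-2,2}: k∈[4..5] ⇒ +0.621883 -0.533033 = +0.088851;  D = -0.087594+0.014890i
d^3_{-1,2}: k∈[3..4] ⇒ +0.379981 -0.814229 = -0.434248;  D = +0.307149+0.306970i
d^3_{0,2}: k∈[2..3] ⇒ +0.158959 -0.681239 = -0.522280;  D = -0.087226+0.514945i
d^3_{1,2}: k∈[1..2] ⇒ +0.044332 -0.379981 = -0.335649;  D = -0.302305+0.145849i
d^3_{2,2}: k∈[0..1] ⇒ +0.006772 -0.145109 = -0.138337;  D = -0.121138-0.066804i
d^3_{3,2}: single k=0 term ⇒ -0.034339;  D = -0.003884-0.034119i
Y_3^{m'}(θ=2.2944,φ=4.2334) and Σ D·Y over m':
  (-0.2737+0.5682i)·(+0.1740-0.0234i)  (-0.0876+0.0149i)·(+0.2186+0.3109i)  (+0.3071+0.3070i)·(-0.1330+0.2562i)  (-0.0872+0.5149i)·(+0.1997+0.0000i)  (-0.3023+0.1458i)·(+0.1330+0.2562i)  (-0.1211-0.0668i)·(+0.2186-0.3109i)  (-0.0039-0.0341i)·(-0.1740-0.0234i)
Y_3^2(R⁻¹ n̂) = -0.319968+0.193046i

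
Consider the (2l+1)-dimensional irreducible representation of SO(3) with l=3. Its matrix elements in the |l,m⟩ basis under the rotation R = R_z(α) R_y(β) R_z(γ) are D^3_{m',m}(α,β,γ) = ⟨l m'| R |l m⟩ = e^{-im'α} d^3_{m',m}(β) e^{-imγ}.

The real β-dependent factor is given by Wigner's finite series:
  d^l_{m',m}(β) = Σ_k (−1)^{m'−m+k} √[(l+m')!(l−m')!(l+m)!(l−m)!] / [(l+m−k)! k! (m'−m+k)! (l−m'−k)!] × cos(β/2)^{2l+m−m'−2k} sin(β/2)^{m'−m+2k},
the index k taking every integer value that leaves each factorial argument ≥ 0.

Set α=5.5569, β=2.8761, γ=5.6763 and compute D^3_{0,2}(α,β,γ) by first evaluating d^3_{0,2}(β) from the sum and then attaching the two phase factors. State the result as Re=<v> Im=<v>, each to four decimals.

First d^3_{0,2}(β=2.8761), then the phase factors e^{-i(0)α} and e^{-i(2)γ}:
With c≡cos(β/2)=0.132357 and s≡sin(β/2)=0.991202, N=[6·6·120·1]^{1/2}=65.726707
The bounds max(0,m−m')=2 and min(l+m,l−m')=3 give 2 terms
  k=2: (−1)^0·65.7267/(12)·0.1324^4·0.9912^2 = +0.001651
  k=3: (−1)^1·65.7267/(12)·0.1324^2·0.9912^4 = -0.092619
d^3_{0,2}(2.8761) = +0.001651 -0.092619 = -0.090968
Attach z-rotation phases: D = e^{-i(0)(5.5569)}·(-0.090968)·e^{-i(2)(5.6763)} = -0.031792-0.085232i

Re=-0.0318 Im=-0.0852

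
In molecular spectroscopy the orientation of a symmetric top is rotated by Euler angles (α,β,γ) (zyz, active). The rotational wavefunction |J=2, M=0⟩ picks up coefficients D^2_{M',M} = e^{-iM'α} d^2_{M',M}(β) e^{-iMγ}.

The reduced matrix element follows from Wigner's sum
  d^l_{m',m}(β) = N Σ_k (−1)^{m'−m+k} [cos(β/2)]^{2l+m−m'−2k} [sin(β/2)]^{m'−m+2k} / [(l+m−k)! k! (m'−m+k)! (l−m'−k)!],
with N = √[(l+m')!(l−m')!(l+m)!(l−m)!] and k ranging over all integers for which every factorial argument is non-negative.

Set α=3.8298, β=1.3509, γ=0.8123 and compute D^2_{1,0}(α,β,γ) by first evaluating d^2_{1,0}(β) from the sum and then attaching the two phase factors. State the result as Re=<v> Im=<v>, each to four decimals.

Re=0.2014 Im=-0.1656

First d^2_{1,0}(β=1.3509), then the phase factors e^{-i(1)α} and e^{-i(0)γ}:
With c≡cos(β/2)=0.780426 and s≡sin(β/2)=0.625249, N=[6·1·2·2]^{1/2}=4.898979
The bounds max(0,m−m')=0 and min(l+m,l−m')=1 give 2 terms
  k=0: (−1)^1·4.8990/(2)·0.7804^3·0.6252^1 = -0.727986
  k=1: (−1)^2·4.8990/(2)·0.7804^1·0.6252^3 = +0.467267
d^2_{1,0}(1.3509) = -0.727986 +0.467267 = -0.260719
D = (-0.772386+0.635154i)·(-0.260719)·(+1.000000+0.000000i) = +0.201375-0.165596i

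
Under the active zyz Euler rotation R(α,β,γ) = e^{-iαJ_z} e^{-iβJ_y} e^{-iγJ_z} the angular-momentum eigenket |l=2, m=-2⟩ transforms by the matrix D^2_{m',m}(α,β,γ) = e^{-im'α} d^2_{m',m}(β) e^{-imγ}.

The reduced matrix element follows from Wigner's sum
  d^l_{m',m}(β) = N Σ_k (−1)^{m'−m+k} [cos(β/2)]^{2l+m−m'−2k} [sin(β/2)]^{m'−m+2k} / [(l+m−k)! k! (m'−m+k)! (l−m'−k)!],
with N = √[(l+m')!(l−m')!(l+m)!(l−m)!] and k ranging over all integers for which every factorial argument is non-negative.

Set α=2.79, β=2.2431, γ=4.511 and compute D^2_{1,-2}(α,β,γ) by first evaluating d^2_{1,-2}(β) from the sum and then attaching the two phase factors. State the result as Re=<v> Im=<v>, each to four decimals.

Re=-0.6340 Im=0.0325

First d^2_{1,-2}(β=2.2431), then the phase factors e^{-i(1)α} and e^{-i(-2)γ}:
Half-angle: c=0.434287, s=0.900775. N=√(6·1·1·24)=12.000000
k∈{0} keeps every argument non-negative
  k=0: (−1)^3·12.0000/(6)·0.4343^1·0.9008^3 = -0.634827
d^2_{1,-2}(2.2431) = -0.634827
D = (-0.938825-0.344393i)·(-0.634827)·(-0.919976+0.391976i) = -0.633995+0.032480i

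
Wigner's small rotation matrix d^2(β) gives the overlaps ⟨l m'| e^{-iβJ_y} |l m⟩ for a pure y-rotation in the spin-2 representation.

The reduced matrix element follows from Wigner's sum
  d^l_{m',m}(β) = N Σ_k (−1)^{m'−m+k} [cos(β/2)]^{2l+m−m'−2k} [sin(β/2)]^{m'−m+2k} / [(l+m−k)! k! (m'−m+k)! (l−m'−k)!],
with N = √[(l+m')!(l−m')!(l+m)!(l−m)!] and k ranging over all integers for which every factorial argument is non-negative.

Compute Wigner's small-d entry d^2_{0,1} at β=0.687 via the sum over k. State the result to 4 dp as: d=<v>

d^2_{0,1}(β=0.687) via Wigner's sum:
With c≡cos(β/2)=0.941582 and s≡sin(β/2)=0.336785, N=[2·2·6·1]^{1/2}=4.898979
The bounds max(0,m−m')=1 and min(l+m,l−m')=2 give 2 terms
  k=1: (−1)^0·4.8990/(2)·0.9416^3·0.3368^1 = +0.688655
  k=2: (−1)^1·4.8990/(2)·0.9416^1·0.3368^3 = -0.088103
d^2_{0,1}(0.687) = +0.688655 -0.088103 = +0.600552

d=0.6006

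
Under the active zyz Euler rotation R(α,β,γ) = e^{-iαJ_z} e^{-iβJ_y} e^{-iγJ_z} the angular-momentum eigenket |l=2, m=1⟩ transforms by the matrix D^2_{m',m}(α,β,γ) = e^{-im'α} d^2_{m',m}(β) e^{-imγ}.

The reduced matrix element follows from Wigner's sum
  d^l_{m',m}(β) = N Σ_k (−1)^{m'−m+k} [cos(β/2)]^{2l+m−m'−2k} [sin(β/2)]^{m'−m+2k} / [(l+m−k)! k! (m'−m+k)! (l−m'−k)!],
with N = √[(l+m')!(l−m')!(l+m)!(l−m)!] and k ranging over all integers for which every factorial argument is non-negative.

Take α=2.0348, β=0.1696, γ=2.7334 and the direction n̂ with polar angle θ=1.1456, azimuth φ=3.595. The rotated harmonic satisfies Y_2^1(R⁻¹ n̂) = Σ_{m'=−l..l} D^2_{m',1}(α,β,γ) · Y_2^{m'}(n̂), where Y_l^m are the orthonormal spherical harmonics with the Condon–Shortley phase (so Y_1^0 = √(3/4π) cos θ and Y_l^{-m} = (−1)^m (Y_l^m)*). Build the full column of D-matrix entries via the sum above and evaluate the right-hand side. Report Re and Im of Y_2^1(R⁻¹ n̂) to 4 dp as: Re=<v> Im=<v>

Re=-0.1314 Im=0.2561

Need the full column D^2_{m',1} for m'=−2..2 at α=2.0348, β=0.1696, γ=2.7334.
cos(β/2)=0.996407, sin(β/2)=0.084698
d^2_{-2,1}: single k=3 term ⇒ +0.001211;  D = +0.000281+0.001178i
d^2_{-1,1}: k∈[2..3] ⇒ +0.021367 -0.000051 = +0.021316;  D = +0.016322-0.013709i
d^2_{0,1}: k∈[1..2] ⇒ +0.205239 -0.001483 = +0.203756;  D = -0.187016-0.080881i
d^2_{1,1}: k∈[0..1] ⇒ +0.985704 -0.021367 = +0.964337;  D = +0.053793+0.962835i
d^2_{2,1}: single k=0 term ⇒ -0.167577;  D = -0.145442+0.083239i
Y_2^{m'}(θ=1.1456,φ=3.595) and Σ D·Y over m':
  (+0.0003+0.0012i)·(+0.1975-0.2524i)  (+0.0163-0.0137i)·(-0.2610+0.1272i)  (-0.1870-0.0809i)·(-0.1544+0.0000i)  (+0.0538+0.9628i)·(+0.2610+0.1272i)  (-0.1454+0.0832i)·(+0.1975+0.2524i)
Y_2^1(R⁻¹ n̂) = -0.131430+0.256139i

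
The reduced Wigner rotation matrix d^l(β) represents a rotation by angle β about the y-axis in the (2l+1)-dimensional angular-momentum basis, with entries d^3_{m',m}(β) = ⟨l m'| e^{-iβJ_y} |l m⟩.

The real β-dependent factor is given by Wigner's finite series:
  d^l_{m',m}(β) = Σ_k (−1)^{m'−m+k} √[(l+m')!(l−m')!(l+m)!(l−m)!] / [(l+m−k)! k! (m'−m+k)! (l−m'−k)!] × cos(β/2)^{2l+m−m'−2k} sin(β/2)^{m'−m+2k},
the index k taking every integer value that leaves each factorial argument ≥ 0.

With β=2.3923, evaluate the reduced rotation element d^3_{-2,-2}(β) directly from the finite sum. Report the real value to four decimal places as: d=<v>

d^3_{-2,-2}(β=2.3923) via Wigner's sum:
c=cos(2.3923/2)=0.365943, s=sin(2.3923/2)=0.930637; N=√[1·120·1·120]=120.000000
Admissible k: 0..1 (factorial args all ≥0)
  k=0: (−1)^0·120.0000/(120)·0.3659^6·0.9306^0 = +0.002402
  k=1: (−1)^1·120.0000/(24)·0.3659^4·0.9306^2 = -0.077658
d^3_{-2,-2}(2.3923) = +0.002402 -0.077658 = -0.075257

d=-0.0753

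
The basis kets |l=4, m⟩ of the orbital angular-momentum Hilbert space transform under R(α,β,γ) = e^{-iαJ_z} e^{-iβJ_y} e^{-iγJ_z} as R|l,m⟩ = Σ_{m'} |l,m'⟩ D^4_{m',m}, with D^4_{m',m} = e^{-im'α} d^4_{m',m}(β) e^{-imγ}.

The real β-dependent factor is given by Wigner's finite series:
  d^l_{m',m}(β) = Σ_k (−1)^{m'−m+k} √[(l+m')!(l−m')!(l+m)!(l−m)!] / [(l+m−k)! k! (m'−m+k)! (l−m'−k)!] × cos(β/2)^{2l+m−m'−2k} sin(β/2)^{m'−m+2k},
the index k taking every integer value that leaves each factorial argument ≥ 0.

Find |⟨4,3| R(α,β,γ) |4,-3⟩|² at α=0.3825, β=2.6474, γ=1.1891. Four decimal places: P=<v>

P=0.1878

D^4_{3,-3}(0.3825,2.6474,1.1891) = e^{-i·3·0.3825}·d^4_{3,-3}(2.6474)·e^{-i·-3·1.1891}. Compute d first:
Half-angle: c=0.244590, s=0.969627. N=√(5040·1·1·5040)=5040.000000
The bounds max(0,m−m')=0 and min(l+m,l−m')=1 give 2 terms
  k=0: (−1)^6·5040.0000/(720)·0.2446^2·0.9696^6 = +0.348018
  k=1: (−1)^7·5040.0000/(5040)·0.2446^0·0.9696^8 = -0.781334
d^4_{3,-3}(2.6474) = +0.348018 -0.781334 = -0.433316
|D^4_{3,-3}|² = |d^4_{3,-3}(β)|² = (-0.433316)² = 0.187763 (the z-rotation phases have unit modulus)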